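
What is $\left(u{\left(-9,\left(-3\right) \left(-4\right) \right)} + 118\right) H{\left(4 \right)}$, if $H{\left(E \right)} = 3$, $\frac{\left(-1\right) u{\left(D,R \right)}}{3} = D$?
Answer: $435$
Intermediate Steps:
$u{\left(D,R \right)} = - 3 D$
$\left(u{\left(-9,\left(-3\right) \left(-4\right) \right)} + 118\right) H{\left(4 \right)} = \left(\left(-3\right) \left(-9\right) + 118\right) 3 = \left(27 + 118\right) 3 = 145 \cdot 3 = 435$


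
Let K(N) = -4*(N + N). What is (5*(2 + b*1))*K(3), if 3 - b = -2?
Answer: -840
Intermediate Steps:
b = 5 (b = 3 - 1*(-2) = 3 + 2 = 5)
K(N) = -8*N
(5*(2 + b*1))*K(3) = (5*(2 + 5*1))*(-8*3) = (5*(2 + 5))*(-24) = (5*7)*(-24) = 35*(-24) = -840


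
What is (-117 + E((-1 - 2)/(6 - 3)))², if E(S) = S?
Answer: 13924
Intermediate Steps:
(-117 + E((-1 - 2)/(6 - 3)))² = (-117 + (-1 - 2)/(6 - 3))² = (-117 - 3/3)² = (-117 - 3*⅓)² = (-117 - 1)² = (-118)² = 13924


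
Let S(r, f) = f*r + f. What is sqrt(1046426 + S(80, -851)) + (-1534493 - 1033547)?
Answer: -2568040 + sqrt(977495) ≈ -2.5671e+6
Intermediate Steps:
S(r, f) = f + f*r
sqrt(1046426 + S(80, -851)) + (-1534493 - 1033547) = sqrt(1046426 - 851*(1 + 80)) + (-1534493 - 1033547) = sqrt(1046426 - 851*81) - 2568040 = sqrt(1046426 - 68931) - 2568040 = sqrt(977495) - 2568040 = -2568040 + sqrt(977495)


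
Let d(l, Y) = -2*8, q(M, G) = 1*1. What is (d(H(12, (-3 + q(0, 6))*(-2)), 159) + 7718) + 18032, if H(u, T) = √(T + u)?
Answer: 25734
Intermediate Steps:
q(M, G) = 1
d(l, Y) = -16
(d(H(12, (-3 + q(0, 6))*(-2)), 159) + 7718) + 18032 = (-16 + 7718) + 18032 = 7702 + 18032 = 25734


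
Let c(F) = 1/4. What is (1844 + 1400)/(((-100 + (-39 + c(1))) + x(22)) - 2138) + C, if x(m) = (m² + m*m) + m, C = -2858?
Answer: -14723102/5147 ≈ -2860.5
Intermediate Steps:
c(F) = ¼
x(m) = m + 2*m² (x(m) = (m² + m²) + m = 2*m² + m = m + 2*m²)
(1844 + 1400)/(((-100 + (-39 + c(1))) + x(22)) - 2138) + C = (1844 + 1400)/(((-100 + (-39 + ¼)) + 22*(1 + 2*22)) - 2138) - 2858 = 3244/(((-100 - 155/4) + 22*(1 + 44)) - 2138) - 2858 = 3244/((-555/4 + 22*45) - 2138) - 2858 = 3244/((-555/4 + 990) - 2138) - 2858 = 3244/(3405/4 - 2138) - 2858 = 3244/(-5147/4) - 2858 = 3244*(-4/5147) - 2858 = -12976/5147 - 2858 = -14723102/5147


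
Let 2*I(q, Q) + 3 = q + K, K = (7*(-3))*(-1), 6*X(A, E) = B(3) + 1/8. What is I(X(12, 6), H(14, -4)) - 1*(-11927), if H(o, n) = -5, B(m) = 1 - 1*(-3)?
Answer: 381963/32 ≈ 11936.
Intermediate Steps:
B(m) = 4 (B(m) = 1 + 3 = 4)
X(A, E) = 11/16 (X(A, E) = (4 + 1/8)/6 = (4 + ⅛)/6 = (⅙)*(33/8) = 11/16)
K = 21 (K = -21*(-1) = 21)
I(q, Q) = 9 + q/2 (I(q, Q) = -3/2 + (q + 21)/2 = -3/2 + (21 + q)/2 = -3/2 + (21/2 + q/2) = 9 + q/2)
I(X(12, 6), H(14, -4)) - 1*(-11927) = (9 + (½)*(11/16)) - 1*(-11927) = (9 + 11/32) + 11927 = 299/32 + 11927 = 381963/32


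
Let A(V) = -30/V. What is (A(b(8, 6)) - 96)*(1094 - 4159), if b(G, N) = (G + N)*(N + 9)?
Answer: 2062745/7 ≈ 2.9468e+5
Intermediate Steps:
b(G, N) = (9 + N)*(G + N) (b(G, N) = (G + N)*(9 + N) = (9 + N)*(G + N))
(A(b(8, 6)) - 96)*(1094 - 4159) = (-30/(6² + 9*8 + 9*6 + 8*6) - 96)*(1094 - 4159) = (-30/(36 + 72 + 54 + 48) - 96)*(-3065) = (-30/210 - 96)*(-3065) = (-30*1/210 - 96)*(-3065) = (-⅐ - 96)*(-3065) = -673/7*(-3065) = 2062745/7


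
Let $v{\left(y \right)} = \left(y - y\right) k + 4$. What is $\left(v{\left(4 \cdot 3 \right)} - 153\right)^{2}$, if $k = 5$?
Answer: $22201$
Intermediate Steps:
$v{\left(y \right)} = 4$ ($v{\left(y \right)} = \left(y - y\right) 5 + 4 = 0 \cdot 5 + 4 = 0 + 4 = 4$)
$\left(v{\left(4 \cdot 3 \right)} - 153\right)^{2} = \left(4 - 153\right)^{2} = \left(-149\right)^{2} = 22201$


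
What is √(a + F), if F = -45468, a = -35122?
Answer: I*√80590 ≈ 283.88*I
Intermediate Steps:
√(a + F) = √(-35122 - 45468) = √(-80590) = I*√80590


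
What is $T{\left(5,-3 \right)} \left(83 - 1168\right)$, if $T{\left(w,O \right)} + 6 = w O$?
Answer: $22785$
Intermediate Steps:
$T{\left(w,O \right)} = -6 + O w$ ($T{\left(w,O \right)} = -6 + w O = -6 + O w$)
$T{\left(5,-3 \right)} \left(83 - 1168\right) = \left(-6 - 15\right) \left(83 - 1168\right) = \left(-6 - 15\right) \left(-1085\right) = \left(-21\right) \left(-1085\right) = 22785$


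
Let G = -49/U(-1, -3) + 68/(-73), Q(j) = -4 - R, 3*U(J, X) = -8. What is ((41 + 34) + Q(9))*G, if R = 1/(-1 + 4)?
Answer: 539911/438 ≈ 1232.7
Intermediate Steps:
U(J, X) = -8/3 (U(J, X) = (⅓)*(-8) = -8/3)
R = ⅓ (R = 1/3 = ⅓ ≈ 0.33333)
Q(j) = -13/3 (Q(j) = -4 - 1*⅓ = -4 - ⅓ = -13/3)
G = 10187/584 (G = -49/(-8/3) + 68/(-73) = -49*(-3/8) + 68*(-1/73) = 147/8 - 68/73 = 10187/584 ≈ 17.443)
((41 + 34) + Q(9))*G = ((41 + 34) - 13/3)*(10187/584) = (75 - 13/3)*(10187/584) = (212/3)*(10187/584) = 539911/438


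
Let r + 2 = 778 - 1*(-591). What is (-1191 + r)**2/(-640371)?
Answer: -30976/640371 ≈ -0.048372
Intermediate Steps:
r = 1367 (r = -2 + (778 - 1*(-591)) = -2 + (778 + 591) = -2 + 1369 = 1367)
(-1191 + r)**2/(-640371) = (-1191 + 1367)**2/(-640371) = 176**2*(-1/640371) = 30976*(-1/640371) = -30976/640371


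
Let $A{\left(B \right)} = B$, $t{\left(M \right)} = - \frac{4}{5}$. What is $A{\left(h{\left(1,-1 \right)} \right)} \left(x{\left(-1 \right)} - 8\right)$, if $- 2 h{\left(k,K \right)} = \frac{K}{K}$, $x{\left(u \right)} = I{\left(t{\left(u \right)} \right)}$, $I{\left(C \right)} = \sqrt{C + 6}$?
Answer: $4 - \frac{\sqrt{130}}{10} \approx 2.8598$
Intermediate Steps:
$t{\left(M \right)} = - \frac{4}{5}$ ($t{\left(M \right)} = \left(-4\right) \frac{1}{5} = - \frac{4}{5}$)
$I{\left(C \right)} = \sqrt{6 + C}$
$x{\left(u \right)} = \frac{\sqrt{130}}{5}$ ($x{\left(u \right)} = \sqrt{6 - \frac{4}{5}} = \sqrt{\frac{26}{5}} = \frac{\sqrt{130}}{5}$)
$h{\left(k,K \right)} = - \frac{1}{2}$ ($h{\left(k,K \right)} = - \frac{K \frac{1}{K}}{2} = \left(- \frac{1}{2}\right) 1 = - \frac{1}{2}$)
$A{\left(h{\left(1,-1 \right)} \right)} \left(x{\left(-1 \right)} - 8\right) = - \frac{\frac{\sqrt{130}}{5} - 8}{2} = - \frac{-8 + \frac{\sqrt{130}}{5}}{2} = 4 - \frac{\sqrt{130}}{10}$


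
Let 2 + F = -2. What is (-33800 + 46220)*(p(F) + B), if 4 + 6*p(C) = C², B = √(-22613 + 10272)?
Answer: 24840 + 12420*I*√12341 ≈ 24840.0 + 1.3797e+6*I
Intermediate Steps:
F = -4 (F = -2 - 2 = -4)
B = I*√12341 (B = √(-12341) = I*√12341 ≈ 111.09*I)
p(C) = -⅔ + C²/6
(-33800 + 46220)*(p(F) + B) = (-33800 + 46220)*((-⅔ + (⅙)*(-4)²) + I*√12341) = 12420*((-⅔ + (⅙)*16) + I*√12341) = 12420*((-⅔ + 8/3) + I*√12341) = 12420*(2 + I*√12341) = 24840 + 12420*I*√12341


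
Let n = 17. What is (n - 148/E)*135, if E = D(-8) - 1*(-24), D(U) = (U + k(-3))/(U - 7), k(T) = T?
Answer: 551745/371 ≈ 1487.2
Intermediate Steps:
D(U) = (-3 + U)/(-7 + U) (D(U) = (U - 3)/(U - 7) = (-3 + U)/(-7 + U))
E = 371/15 (E = (-3 - 8)/(-7 - 8) - 1*(-24) = -11/(-15) + 24 = -1/15*(-11) + 24 = 11/15 + 24 = 371/15 ≈ 24.733)
(n - 148/E)*135 = (17 - 148/371/15)*135 = (17 - 148*15/371)*135 = (17 - 2220/371)*135 = (4087/371)*135 = 551745/371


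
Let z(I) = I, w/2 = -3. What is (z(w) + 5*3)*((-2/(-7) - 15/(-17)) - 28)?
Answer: -28737/119 ≈ -241.49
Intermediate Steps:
w = -6 (w = 2*(-3) = -6)
(z(w) + 5*3)*((-2/(-7) - 15/(-17)) - 28) = (-6 + 5*3)*((-2/(-7) - 15/(-17)) - 28) = (-6 + 15)*((-2*(-⅐) - 15*(-1/17)) - 28) = 9*((2/7 + 15/17) - 28) = 9*(139/119 - 28) = 9*(-3193/119) = -28737/119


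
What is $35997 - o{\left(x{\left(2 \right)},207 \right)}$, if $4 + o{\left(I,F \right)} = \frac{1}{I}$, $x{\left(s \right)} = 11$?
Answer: $\frac{396010}{11} \approx 36001.0$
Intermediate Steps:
$o{\left(I,F \right)} = -4 + \frac{1}{I}$
$35997 - o{\left(x{\left(2 \right)},207 \right)} = 35997 - \left(-4 + \frac{1}{11}\right) = 35997 - - \frac{43}{11} = 35997 + \frac{43}{11} = \frac{396010}{11}$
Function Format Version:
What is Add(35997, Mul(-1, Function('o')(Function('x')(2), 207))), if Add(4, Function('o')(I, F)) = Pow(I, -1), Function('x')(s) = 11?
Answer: Rational(396010, 11) ≈ 36001.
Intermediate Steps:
Function('o')(I, F) = Add(-4, Pow(I, -1))
Add(35997, Mul(-1, Function('o')(Function('x')(2), 207))) = Add(35997, Mul(-1, Add(-4, Pow(11, -1)))) = Add(35997, Mul(-1, Add(-4, Rational(1, 11)))) = Add(35997, Mul(-1, Rational(-43, 11))) = Add(35997, Rational(43, 11)) = Rational(396010, 11)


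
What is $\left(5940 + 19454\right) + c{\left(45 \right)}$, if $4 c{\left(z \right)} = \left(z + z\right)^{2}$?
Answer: $27419$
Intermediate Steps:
$c{\left(z \right)} = z^{2}$ ($c{\left(z \right)} = \frac{\left(z + z\right)^{2}}{4} = \frac{\left(2 z\right)^{2}}{4} = \frac{4 z^{2}}{4} = z^{2}$)
$\left(5940 + 19454\right) + c{\left(45 \right)} = \left(5940 + 19454\right) + 45^{2} = 25394 + 2025 = 27419$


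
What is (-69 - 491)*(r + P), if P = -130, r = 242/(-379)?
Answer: 27726720/379 ≈ 73158.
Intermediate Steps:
r = -242/379 (r = 242*(-1/379) = -242/379 ≈ -0.63852)
(-69 - 491)*(r + P) = (-69 - 491)*(-242/379 - 130) = -560*(-49512/379) = 27726720/379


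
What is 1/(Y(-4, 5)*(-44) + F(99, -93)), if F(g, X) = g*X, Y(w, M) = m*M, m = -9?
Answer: -1/7227 ≈ -0.00013837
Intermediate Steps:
Y(w, M) = -9*M
F(g, X) = X*g
1/(Y(-4, 5)*(-44) + F(99, -93)) = 1/(-9*5*(-44) - 93*99) = 1/(-45*(-44) - 9207) = 1/(1980 - 9207) = 1/(-7227) = -1/7227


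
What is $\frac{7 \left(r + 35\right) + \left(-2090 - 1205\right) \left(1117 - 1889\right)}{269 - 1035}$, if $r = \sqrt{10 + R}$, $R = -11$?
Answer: $- \frac{2543985}{766} - \frac{7 i}{766} \approx -3321.1 - 0.0091384 i$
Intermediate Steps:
$r = i$ ($r = \sqrt{10 - 11} = \sqrt{-1} = i \approx 1.0 i$)
$\frac{7 \left(r + 35\right) + \left(-2090 - 1205\right) \left(1117 - 1889\right)}{269 - 1035} = \frac{7 \left(i + 35\right) + \left(-2090 - 1205\right) \left(1117 - 1889\right)}{269 - 1035} = \frac{7 \left(35 + i\right) - -2543740}{-766} = \left(\left(245 + 7 i\right) + 2543740\right) \left(- \frac{1}{766}\right) = \left(2543985 + 7 i\right) \left(- \frac{1}{766}\right) = - \frac{2543985}{766} - \frac{7 i}{766}$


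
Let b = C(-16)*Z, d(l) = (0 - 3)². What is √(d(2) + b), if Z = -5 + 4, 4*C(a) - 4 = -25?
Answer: √57/2 ≈ 3.7749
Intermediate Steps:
C(a) = -21/4 (C(a) = 1 + (¼)*(-25) = 1 - 25/4 = -21/4)
d(l) = 9 (d(l) = (-3)² = 9)
Z = -1
b = 21/4 (b = -21/4*(-1) = 21/4 ≈ 5.2500)
√(d(2) + b) = √(9 + 21/4) = √(57/4) = √57/2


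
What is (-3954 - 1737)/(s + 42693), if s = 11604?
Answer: -1897/18099 ≈ -0.10481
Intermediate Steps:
(-3954 - 1737)/(s + 42693) = (-3954 - 1737)/(11604 + 42693) = -5691/54297 = -5691*1/54297 = -1897/18099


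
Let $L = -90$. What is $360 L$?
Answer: $-32400$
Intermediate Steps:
$360 L = 360 \left(-90\right) = -32400$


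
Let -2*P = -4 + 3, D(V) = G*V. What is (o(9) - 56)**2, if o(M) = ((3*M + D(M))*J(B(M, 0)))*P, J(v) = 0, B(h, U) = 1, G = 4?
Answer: 3136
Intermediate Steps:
D(V) = 4*V
P = 1/2 (P = -(-4 + 3)/2 = -1/2*(-1) = 1/2 ≈ 0.50000)
o(M) = 0 (o(M) = ((3*M + 4*M)*0)*(1/2) = ((7*M)*0)*(1/2) = 0*(1/2) = 0)
(o(9) - 56)**2 = (0 - 56)**2 = (-56)**2 = 3136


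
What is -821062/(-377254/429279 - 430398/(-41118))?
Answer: -2415440412964194/28208148845 ≈ -85629.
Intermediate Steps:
-821062/(-377254/429279 - 430398/(-41118)) = -821062/(-377254*1/429279 - 430398*(-1/41118)) = -821062/(-377254/429279 + 71733/6853) = -821062/28208148845/2941848987 = -821062*2941848987/28208148845 = -2415440412964194/28208148845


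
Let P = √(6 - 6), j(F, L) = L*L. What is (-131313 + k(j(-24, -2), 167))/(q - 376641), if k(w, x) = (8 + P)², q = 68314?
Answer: 131249/308327 ≈ 0.42568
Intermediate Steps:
j(F, L) = L²
P = 0 (P = √0 = 0)
k(w, x) = 64 (k(w, x) = (8 + 0)² = 8² = 64)
(-131313 + k(j(-24, -2), 167))/(q - 376641) = (-131313 + 64)/(68314 - 376641) = -131249/(-308327) = -131249*(-1/308327) = 131249/308327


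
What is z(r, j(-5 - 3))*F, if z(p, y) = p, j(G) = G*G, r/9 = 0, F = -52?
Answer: 0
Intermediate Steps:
r = 0 (r = 9*0 = 0)
j(G) = G²
z(r, j(-5 - 3))*F = 0*(-52) = 0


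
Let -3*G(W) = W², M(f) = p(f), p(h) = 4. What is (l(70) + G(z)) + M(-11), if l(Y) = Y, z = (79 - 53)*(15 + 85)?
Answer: -6759778/3 ≈ -2.2533e+6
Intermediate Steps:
M(f) = 4
z = 2600 (z = 26*100 = 2600)
G(W) = -W²/3
(l(70) + G(z)) + M(-11) = (70 - ⅓*2600²) + 4 = (70 - ⅓*6760000) + 4 = (70 - 6760000/3) + 4 = -6759790/3 + 4 = -6759778/3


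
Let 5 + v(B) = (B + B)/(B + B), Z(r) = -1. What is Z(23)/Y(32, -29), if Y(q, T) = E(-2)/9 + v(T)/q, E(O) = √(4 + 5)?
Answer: -24/5 ≈ -4.8000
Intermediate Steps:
E(O) = 3 (E(O) = √9 = 3)
v(B) = -4 (v(B) = -5 + (B + B)/(B + B) = -5 + (2*B)/((2*B)) = -5 + (2*B)*(1/(2*B)) = -5 + 1 = -4)
Y(q, T) = ⅓ - 4/q (Y(q, T) = 3/9 - 4/q = 3*(⅑) - 4/q = ⅓ - 4/q)
Z(23)/Y(32, -29) = -1/((⅓)*(-12 + 32)/32) = -1/((⅓)*(1/32)*20) = -1/5/24 = -1*24/5 = -24/5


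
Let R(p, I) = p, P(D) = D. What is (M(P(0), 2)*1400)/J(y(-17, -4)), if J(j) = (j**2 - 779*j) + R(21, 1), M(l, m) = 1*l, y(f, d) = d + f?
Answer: 0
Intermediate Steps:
M(l, m) = l
J(j) = 21 + j**2 - 779*j (J(j) = (j**2 - 779*j) + 21 = 21 + j**2 - 779*j)
(M(P(0), 2)*1400)/J(y(-17, -4)) = (0*1400)/(21 + (-4 - 17)**2 - 779*(-4 - 17)) = 0/(21 + (-21)**2 - 779*(-21)) = 0/(21 + 441 + 16359) = 0/16821 = 0*(1/16821) = 0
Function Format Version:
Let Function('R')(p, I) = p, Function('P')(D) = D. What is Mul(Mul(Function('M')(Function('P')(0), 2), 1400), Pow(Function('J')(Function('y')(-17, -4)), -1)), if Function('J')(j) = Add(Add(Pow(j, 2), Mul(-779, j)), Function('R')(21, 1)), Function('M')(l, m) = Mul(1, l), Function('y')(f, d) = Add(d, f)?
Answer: 0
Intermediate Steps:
Function('M')(l, m) = l
Function('J')(j) = Add(21, Pow(j, 2), Mul(-779, j)) (Function('J')(j) = Add(Add(Pow(j, 2), Mul(-779, j)), 21) = Add(21, Pow(j, 2), Mul(-779, j)))
Mul(Mul(Function('M')(Function('P')(0), 2), 1400), Pow(Function('J')(Function('y')(-17, -4)), -1)) = Mul(Mul(0, 1400), Pow(Add(21, Pow(Add(-4, -17), 2), Mul(-779, Add(-4, -17))), -1)) = Mul(0, Pow(Add(21, Pow(-21, 2), Mul(-779, -21)), -1)) = Mul(0, Pow(Add(21, 441, 16359), -1)) = Mul(0, Pow(16821, -1)) = Mul(0, Rational(1, 16821)) = 0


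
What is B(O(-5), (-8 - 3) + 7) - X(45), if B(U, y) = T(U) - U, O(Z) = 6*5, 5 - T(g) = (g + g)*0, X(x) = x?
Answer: -70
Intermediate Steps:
T(g) = 5 (T(g) = 5 - (g + g)*0 = 5 - 2*g*0 = 5 - 1*0 = 5 + 0 = 5)
O(Z) = 30
B(U, y) = 5 - U
B(O(-5), (-8 - 3) + 7) - X(45) = (5 - 1*30) - 1*45 = (5 - 30) - 45 = -25 - 45 = -70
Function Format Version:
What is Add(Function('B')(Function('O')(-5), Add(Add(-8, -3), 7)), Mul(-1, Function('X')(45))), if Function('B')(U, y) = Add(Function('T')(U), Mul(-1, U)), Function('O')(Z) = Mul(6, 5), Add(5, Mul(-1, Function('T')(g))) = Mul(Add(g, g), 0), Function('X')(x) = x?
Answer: -70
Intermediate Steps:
Function('T')(g) = 5 (Function('T')(g) = Add(5, Mul(-1, Mul(Add(g, g), 0))) = Add(5, Mul(-1, Mul(Mul(2, g), 0))) = Add(5, Mul(-1, 0)) = Add(5, 0) = 5)
Function('O')(Z) = 30
Function('B')(U, y) = Add(5, Mul(-1, U))
Add(Function('B')(Function('O')(-5), Add(Add(-8, -3), 7)), Mul(-1, Function('X')(45))) = Add(Add(5, Mul(-1, 30)), Mul(-1, 45)) = Add(Add(5, -30), -45) = Add(-25, -45) = -70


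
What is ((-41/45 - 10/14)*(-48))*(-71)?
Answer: -581632/105 ≈ -5539.4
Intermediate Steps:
((-41/45 - 10/14)*(-48))*(-71) = ((-41*1/45 - 10*1/14)*(-48))*(-71) = ((-41/45 - 5/7)*(-48))*(-71) = -512/315*(-48)*(-71) = (8192/105)*(-71) = -581632/105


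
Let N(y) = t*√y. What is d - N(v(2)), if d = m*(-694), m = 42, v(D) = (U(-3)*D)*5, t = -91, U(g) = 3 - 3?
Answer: -29148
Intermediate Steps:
U(g) = 0
v(D) = 0 (v(D) = (0*D)*5 = 0*5 = 0)
N(y) = -91*√y
d = -29148 (d = 42*(-694) = -29148)
d - N(v(2)) = -29148 - (-91)*√0 = -29148 - (-91)*0 = -29148 - 1*0 = -29148 + 0 = -29148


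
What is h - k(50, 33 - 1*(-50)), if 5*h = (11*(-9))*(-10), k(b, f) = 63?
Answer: 135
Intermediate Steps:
h = 198 (h = ((11*(-9))*(-10))/5 = (-99*(-10))/5 = (1/5)*990 = 198)
h - k(50, 33 - 1*(-50)) = 198 - 1*63 = 198 - 63 = 135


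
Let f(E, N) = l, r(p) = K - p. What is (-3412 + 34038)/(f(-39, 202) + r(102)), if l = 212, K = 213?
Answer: 30626/323 ≈ 94.817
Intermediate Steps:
r(p) = 213 - p
f(E, N) = 212
(-3412 + 34038)/(f(-39, 202) + r(102)) = (-3412 + 34038)/(212 + (213 - 1*102)) = 30626/(212 + (213 - 102)) = 30626/(212 + 111) = 30626/323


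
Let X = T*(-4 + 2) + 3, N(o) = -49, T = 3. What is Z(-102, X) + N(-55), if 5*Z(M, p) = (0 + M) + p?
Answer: -70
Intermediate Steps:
X = -3 (X = 3*(-4 + 2) + 3 = 3*(-2) + 3 = -6 + 3 = -3)
Z(M, p) = M/5 + p/5 (Z(M, p) = ((0 + M) + p)/5 = (M + p)/5 = M/5 + p/5)
Z(-102, X) + N(-55) = ((1/5)*(-102) + (1/5)*(-3)) - 49 = (-102/5 - 3/5) - 49 = -21 - 49 = -70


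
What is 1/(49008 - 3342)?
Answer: 1/45666 ≈ 2.1898e-5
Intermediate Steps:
1/(49008 - 3342) = 1/45666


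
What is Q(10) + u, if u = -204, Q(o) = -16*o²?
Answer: -1804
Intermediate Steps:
Q(10) + u = -16*10² - 204 = -16*100 - 204 = -1600 - 204 = -1804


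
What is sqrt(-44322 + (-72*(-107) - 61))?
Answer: I*sqrt(36679) ≈ 191.52*I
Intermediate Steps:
sqrt(-44322 + (-72*(-107) - 61)) = sqrt(-44322 + (7704 - 61)) = sqrt(-44322 + 7643) = sqrt(-36679) = I*sqrt(36679)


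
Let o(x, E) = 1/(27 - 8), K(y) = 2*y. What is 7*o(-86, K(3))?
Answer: 7/19 ≈ 0.36842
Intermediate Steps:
o(x, E) = 1/19
7*o(-86, K(3)) = 7*(1/19) = 7/19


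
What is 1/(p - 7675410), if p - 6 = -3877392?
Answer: -1/11552796 ≈ -8.6559e-8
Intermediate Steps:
p = -3877386 (p = 6 - 3877392 = -3877386)
1/(p - 7675410) = 1/(-3877386 - 7675410) = 1/(-11552796) = -1/11552796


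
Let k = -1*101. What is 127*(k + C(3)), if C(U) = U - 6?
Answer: -13208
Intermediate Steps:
C(U) = -6 + U
k = -101
127*(k + C(3)) = 127*(-101 + (-6 + 3)) = 127*(-101 - 3) = 127*(-104) = -13208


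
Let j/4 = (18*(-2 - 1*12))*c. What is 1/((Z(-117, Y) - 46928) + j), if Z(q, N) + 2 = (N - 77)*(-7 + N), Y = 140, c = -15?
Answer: -1/23431 ≈ -4.2678e-5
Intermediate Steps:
Z(q, N) = -2 + (-77 + N)*(-7 + N) (Z(q, N) = -2 + (N - 77)*(-7 + N) = -2 + (-77 + N)*(-7 + N))
j = 15120 (j = 4*((18*(-2 - 1*12))*(-15)) = 4*((18*(-2 - 12))*(-15)) = 4*((18*(-14))*(-15)) = 4*(-252*(-15)) = 4*3780 = 15120)
1/((Z(-117, Y) - 46928) + j) = 1/(((537 + 140**2 - 84*140) - 46928) + 15120) = 1/(((537 + 19600 - 11760) - 46928) + 15120) = 1/((8377 - 46928) + 15120) = 1/(-38551 + 15120) = 1/(-23431) = -1/23431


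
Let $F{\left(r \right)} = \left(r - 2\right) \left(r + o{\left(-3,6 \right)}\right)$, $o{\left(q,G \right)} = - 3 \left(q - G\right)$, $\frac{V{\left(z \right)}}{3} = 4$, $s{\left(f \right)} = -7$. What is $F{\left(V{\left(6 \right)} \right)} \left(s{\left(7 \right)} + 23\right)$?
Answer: $6240$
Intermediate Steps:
$V{\left(z \right)} = 12$ ($V{\left(z \right)} = 3 \cdot 4 = 12$)
$o{\left(q,G \right)} = - 3 q + 3 G$
$F{\left(r \right)} = \left(-2 + r\right) \left(27 + r\right)$ ($F{\left(r \right)} = \left(r - 2\right) \left(r + \left(\left(-3\right) \left(-3\right) + 3 \cdot 6\right)\right) = \left(-2 + r\right) \left(r + \left(9 + 18\right)\right) = \left(-2 + r\right) \left(r + 27\right) = \left(-2 + r\right) \left(27 + r\right)$)
$F{\left(V{\left(6 \right)} \right)} \left(s{\left(7 \right)} + 23\right) = \left(-54 + 12^{2} + 25 \cdot 12\right) \left(-7 + 23\right) = \left(-54 + 144 + 300\right) 16 = 390 \cdot 16 = 6240$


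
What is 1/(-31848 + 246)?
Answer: -1/31602 ≈ -3.1644e-5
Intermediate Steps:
1/(-31848 + 246) = 1/(-31602) = -1/31602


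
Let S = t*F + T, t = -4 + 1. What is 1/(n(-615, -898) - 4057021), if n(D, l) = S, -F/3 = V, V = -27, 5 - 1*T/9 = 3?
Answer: -1/4057246 ≈ -2.4647e-7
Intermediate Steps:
t = -3
T = 18 (T = 45 - 9*3 = 45 - 27 = 18)
F = 81 (F = -3*(-27) = 81)
S = -225 (S = -3*81 + 18 = -243 + 18 = -225)
n(D, l) = -225
1/(n(-615, -898) - 4057021) = 1/(-225 - 4057021) = 1/(-4057246) = -1/4057246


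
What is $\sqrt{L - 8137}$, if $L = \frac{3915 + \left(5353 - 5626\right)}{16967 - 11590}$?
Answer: $\frac{i \sqrt{235238410639}}{5377} \approx 90.202 i$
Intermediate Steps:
$L = \frac{3642}{5377}$ ($L = \frac{3915 - 273}{5377} = 3642 \cdot \frac{1}{5377} = \frac{3642}{5377} \approx 0.67733$)
$\sqrt{L - 8137} = \sqrt{\frac{3642}{5377} - 8137} = \sqrt{- \frac{43749007}{5377}} = \frac{i \sqrt{235238410639}}{5377}$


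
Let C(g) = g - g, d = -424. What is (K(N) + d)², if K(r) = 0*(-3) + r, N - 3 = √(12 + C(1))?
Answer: 177253 - 1684*√3 ≈ 1.7434e+5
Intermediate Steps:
C(g) = 0
N = 3 + 2*√3 (N = 3 + √(12 + 0) = 3 + √12 = 3 + 2*√3 ≈ 6.4641)
K(r) = r (K(r) = 0 + r = r)
(K(N) + d)² = ((3 + 2*√3) - 424)² = (-421 + 2*√3)²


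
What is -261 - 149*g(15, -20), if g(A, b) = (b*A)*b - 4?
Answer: -893665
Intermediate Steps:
g(A, b) = -4 + A*b² (g(A, b) = (A*b)*b - 4 = A*b² - 4 = -4 + A*b²)
-261 - 149*g(15, -20) = -261 - 149*(-4 + 15*(-20)²) = -261 - 149*(-4 + 15*400) = -261 - 149*(-4 + 6000) = -261 - 149*5996 = -261 - 893404 = -893665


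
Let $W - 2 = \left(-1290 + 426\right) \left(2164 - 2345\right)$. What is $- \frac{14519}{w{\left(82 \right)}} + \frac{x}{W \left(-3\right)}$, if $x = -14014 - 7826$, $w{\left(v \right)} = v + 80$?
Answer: $- \frac{1134694487}{12667266} \approx -89.577$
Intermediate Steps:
$W = 156386$ ($W = 2 + \left(-1290 + 426\right) \left(2164 - 2345\right) = 2 - -156384 = 2 + 156384 = 156386$)
$w{\left(v \right)} = 80 + v$
$x = -21840$ ($x = -14014 - 7826 = -21840$)
$- \frac{14519}{w{\left(82 \right)}} + \frac{x}{W \left(-3\right)} = - \frac{14519}{80 + 82} - \frac{21840}{156386 \left(-3\right)} = - \frac{14519}{162} - \frac{21840}{-469158} = \left(-14519\right) \frac{1}{162} - - \frac{3640}{78193} = - \frac{14519}{162} + \frac{3640}{78193} = - \frac{1134694487}{12667266}$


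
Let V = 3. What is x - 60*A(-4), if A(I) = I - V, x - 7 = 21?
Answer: 448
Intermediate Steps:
x = 28 (x = 7 + 21 = 28)
A(I) = -3 + I (A(I) = I - 1*3 = I - 3 = -3 + I)
x - 60*A(-4) = 28 - 60*(-3 - 4) = 28 - 60*(-7) = 28 + 420 = 448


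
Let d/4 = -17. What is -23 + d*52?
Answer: -3559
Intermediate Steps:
d = -68 (d = 4*(-17) = -68)
-23 + d*52 = -23 - 68*52 = -23 - 3536 = -3559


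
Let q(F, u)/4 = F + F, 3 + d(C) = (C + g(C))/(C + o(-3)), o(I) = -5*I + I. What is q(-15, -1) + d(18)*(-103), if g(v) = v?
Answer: 327/5 ≈ 65.400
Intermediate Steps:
o(I) = -4*I
d(C) = -3 + 2*C/(12 + C) (d(C) = -3 + (C + C)/(C - 4*(-3)) = -3 + (2*C)/(C + 12) = -3 + (2*C)/(12 + C) = -3 + 2*C/(12 + C))
q(F, u) = 8*F (q(F, u) = 4*(F + F) = 4*(2*F) = 8*F)
q(-15, -1) + d(18)*(-103) = 8*(-15) + ((-36 - 1*18)/(12 + 18))*(-103) = -120 + ((-36 - 18)/30)*(-103) = -120 + ((1/30)*(-54))*(-103) = -120 - 9/5*(-103) = -120 + 927/5 = 327/5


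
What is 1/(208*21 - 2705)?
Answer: 1/1663 ≈ 0.00060132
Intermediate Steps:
1/(208*21 - 2705) = 1/(4368 - 2705) = 1/1663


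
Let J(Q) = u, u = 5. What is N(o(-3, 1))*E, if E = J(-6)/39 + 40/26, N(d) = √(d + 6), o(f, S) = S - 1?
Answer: 5*√6/3 ≈ 4.0825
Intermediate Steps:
J(Q) = 5
o(f, S) = -1 + S
N(d) = √(6 + d)
E = 5/3 (E = 5/39 + 40/26 = 5*(1/39) + 40*(1/26) = 5/39 + 20/13 = 5/3 ≈ 1.6667)
N(o(-3, 1))*E = √(6 + (-1 + 1))*(5/3) = √(6 + 0)*(5/3) = √6*(5/3) = 5*√6/3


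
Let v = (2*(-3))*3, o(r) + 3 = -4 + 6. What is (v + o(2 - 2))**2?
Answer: 361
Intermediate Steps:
o(r) = -1 (o(r) = -3 + (-4 + 6) = -3 + 2 = -1)
v = -18 (v = -6*3 = -18)
(v + o(2 - 2))**2 = (-18 - 1)**2 = (-19)**2 = 361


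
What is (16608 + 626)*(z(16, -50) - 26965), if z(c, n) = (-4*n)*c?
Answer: -409566010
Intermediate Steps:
z(c, n) = -4*c*n
(16608 + 626)*(z(16, -50) - 26965) = (16608 + 626)*(-4*16*(-50) - 26965) = 17234*(3200 - 26965) = 17234*(-23765) = -409566010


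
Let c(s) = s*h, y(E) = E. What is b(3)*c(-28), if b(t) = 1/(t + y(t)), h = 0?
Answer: 0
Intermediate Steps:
c(s) = 0 (c(s) = s*0 = 0)
b(t) = 1/(2*t) (b(t) = 1/(t + t) = 1/(2*t))
b(3)*c(-28) = ((½)/3)*0 = ((½)*(⅓))*0 = (⅙)*0 = 0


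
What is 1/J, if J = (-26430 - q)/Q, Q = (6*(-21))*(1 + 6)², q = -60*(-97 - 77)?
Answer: 1029/6145 ≈ 0.16745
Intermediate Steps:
q = 10440 (q = -60*(-174) = 10440)
Q = -6174 (Q = -126*7² = -126*49 = -6174)
J = 6145/1029 (J = (-26430 - 1*10440)/(-6174) = (-26430 - 10440)*(-1/6174) = -36870*(-1/6174) = 6145/1029 ≈ 5.9718)
1/J = 1/(6145/1029) = 1029/6145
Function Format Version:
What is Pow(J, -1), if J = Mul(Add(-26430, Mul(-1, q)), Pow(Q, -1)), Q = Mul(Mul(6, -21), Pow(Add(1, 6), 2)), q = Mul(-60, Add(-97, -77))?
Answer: Rational(1029, 6145) ≈ 0.16745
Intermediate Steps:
q = 10440 (q = Mul(-60, -174) = 10440)
Q = -6174 (Q = Mul(-126, Pow(7, 2)) = Mul(-126, 49) = -6174)
J = Rational(6145, 1029) (J = Mul(Add(-26430, Mul(-1, 10440)), Pow(-6174, -1)) = Mul(Add(-26430, -10440), Rational(-1, 6174)) = Mul(-36870, Rational(-1, 6174)) = Rational(6145, 1029) ≈ 5.9718)
Pow(J, -1) = Pow(Rational(6145, 1029), -1) = Rational(1029, 6145)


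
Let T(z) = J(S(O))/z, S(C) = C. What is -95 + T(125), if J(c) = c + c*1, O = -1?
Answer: -11877/125 ≈ -95.016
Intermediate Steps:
J(c) = 2*c (J(c) = c + c = 2*c)
T(z) = -2/z (T(z) = (2*(-1))/z = -2/z)
-95 + T(125) = -95 - 2/125 = -11877/125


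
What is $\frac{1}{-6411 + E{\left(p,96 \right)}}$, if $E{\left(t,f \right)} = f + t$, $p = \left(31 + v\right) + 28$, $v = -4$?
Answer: $- \frac{1}{6260} \approx -0.00015974$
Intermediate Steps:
$p = 55$ ($p = \left(31 - 4\right) + 28 = 27 + 28 = 55$)
$\frac{1}{-6411 + E{\left(p,96 \right)}} = \frac{1}{-6411 + \left(96 + 55\right)} = \frac{1}{-6411 + 151} = \frac{1}{-6260} = - \frac{1}{6260}$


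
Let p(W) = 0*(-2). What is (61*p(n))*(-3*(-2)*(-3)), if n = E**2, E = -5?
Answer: 0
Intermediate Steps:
n = 25 (n = (-5)**2 = 25)
p(W) = 0
(61*p(n))*(-3*(-2)*(-3)) = (61*0)*(-3*(-2)*(-3)) = 0*(6*(-3)) = 0*(-18) = 0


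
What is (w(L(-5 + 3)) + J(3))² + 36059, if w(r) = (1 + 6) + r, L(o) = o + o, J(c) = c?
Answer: 36095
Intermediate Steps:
L(o) = 2*o
w(r) = 7 + r
(w(L(-5 + 3)) + J(3))² + 36059 = ((7 + 2*(-5 + 3)) + 3)² + 36059 = ((7 + 2*(-2)) + 3)² + 36059 = ((7 - 4) + 3)² + 36059 = (3 + 3)² + 36059 = 6² + 36059 = 36 + 36059 = 36095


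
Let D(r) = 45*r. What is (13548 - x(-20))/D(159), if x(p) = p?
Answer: 256/135 ≈ 1.8963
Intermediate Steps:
(13548 - x(-20))/D(159) = (13548 - 1*(-20))/((45*159)) = (13548 + 20)/7155 = 13568*(1/7155) = 256/135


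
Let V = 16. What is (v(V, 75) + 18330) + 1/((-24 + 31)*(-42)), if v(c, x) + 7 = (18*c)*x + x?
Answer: 11759411/294 ≈ 39998.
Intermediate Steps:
v(c, x) = -7 + x + 18*c*x (v(c, x) = -7 + ((18*c)*x + x) = -7 + (18*c*x + x) = -7 + (x + 18*c*x) = -7 + x + 18*c*x)
(v(V, 75) + 18330) + 1/((-24 + 31)*(-42)) = ((-7 + 75 + 18*16*75) + 18330) + 1/((-24 + 31)*(-42)) = ((-7 + 75 + 21600) + 18330) + 1/(7*(-42)) = (21668 + 18330) + 1/(-294) = 39998 - 1/294 = 11759411/294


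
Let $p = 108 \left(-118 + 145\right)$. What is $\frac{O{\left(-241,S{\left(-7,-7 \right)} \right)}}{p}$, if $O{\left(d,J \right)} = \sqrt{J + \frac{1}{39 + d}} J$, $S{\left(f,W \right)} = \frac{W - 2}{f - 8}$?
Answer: $\frac{\sqrt{607010}}{4908600} \approx 0.00015872$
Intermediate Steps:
$S{\left(f,W \right)} = \frac{-2 + W}{-8 + f}$
$p = 2916$ ($p = 108 \cdot 27 = 2916$)
$O{\left(d,J \right)} = J \sqrt{J + \frac{1}{39 + d}}$
$\frac{O{\left(-241,S{\left(-7,-7 \right)} \right)}}{p} = \frac{\frac{-2 - 7}{-8 - 7} \sqrt{\frac{1 + \frac{-2 - 7}{-8 - 7} \left(39 - 241\right)}{39 - 241}}}{2916} = \frac{1}{-15} \left(-9\right) \sqrt{\frac{1 + \frac{1}{-15} \left(-9\right) \left(-202\right)}{-202}} \cdot \frac{1}{2916} = \left(- \frac{1}{15}\right) \left(-9\right) \sqrt{- \frac{1 + \left(- \frac{1}{15}\right) \left(-9\right) \left(-202\right)}{202}} \cdot \frac{1}{2916} = \frac{3 \sqrt{- \frac{1 + \frac{3}{5} \left(-202\right)}{202}}}{5} \cdot \frac{1}{2916} = \frac{3 \sqrt{- \frac{1 - \frac{606}{5}}{202}}}{5} \cdot \frac{1}{2916} = \frac{3 \sqrt{\left(- \frac{1}{202}\right) \left(- \frac{601}{5}\right)}}{5} \cdot \frac{1}{2916} = \frac{3 \sqrt{\frac{601}{1010}}}{5} \cdot \frac{1}{2916} = \frac{3 \frac{\sqrt{607010}}{1010}}{5} \cdot \frac{1}{2916} = \frac{3 \sqrt{607010}}{5050} \cdot \frac{1}{2916} = \frac{\sqrt{607010}}{4908600}$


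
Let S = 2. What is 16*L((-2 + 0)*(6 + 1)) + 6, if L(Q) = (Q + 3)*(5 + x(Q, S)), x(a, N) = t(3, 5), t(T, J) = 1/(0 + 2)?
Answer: -962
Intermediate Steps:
t(T, J) = 1/2
x(a, N) = 1/2
L(Q) = 33/2 + 11*Q/2 (L(Q) = (Q + 3)*(5 + 1/2) = (3 + Q)*(11/2) = 33/2 + 11*Q/2)
16*L((-2 + 0)*(6 + 1)) + 6 = 16*(33/2 + 11*((-2 + 0)*(6 + 1))/2) + 6 = 16*(33/2 + 11*(-2*7)/2) + 6 = 16*(33/2 + (11/2)*(-14)) + 6 = 16*(33/2 - 77) + 6 = 16*(-121/2) + 6 = -968 + 6 = -962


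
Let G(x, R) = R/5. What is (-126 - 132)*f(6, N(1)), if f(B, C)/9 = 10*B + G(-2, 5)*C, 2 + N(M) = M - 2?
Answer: -132354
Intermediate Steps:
N(M) = -4 + M (N(M) = -2 + (M - 2) = -2 + (-2 + M) = -4 + M)
G(x, R) = R/5 (G(x, R) = R*(⅕) = R/5)
f(B, C) = 9*C + 90*B (f(B, C) = 9*(10*B + ((⅕)*5)*C) = 9*(10*B + 1*C) = 9*(10*B + C) = 9*(C + 10*B) = 9*C + 90*B)
(-126 - 132)*f(6, N(1)) = (-126 - 132)*(9*(-4 + 1) + 90*6) = -258*(9*(-3) + 540) = -258*(-27 + 540) = -258*513 = -132354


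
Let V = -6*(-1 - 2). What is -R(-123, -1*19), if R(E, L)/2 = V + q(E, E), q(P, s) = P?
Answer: 210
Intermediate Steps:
V = 18 (V = -6*(-3) = 18)
R(E, L) = 36 + 2*E (R(E, L) = 2*(18 + E) = 36 + 2*E)
-R(-123, -1*19) = -(36 + 2*(-123)) = -(36 - 246) = -1*(-210) = 210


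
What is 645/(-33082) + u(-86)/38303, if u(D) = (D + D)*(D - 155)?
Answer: 1346609629/1267139846 ≈ 1.0627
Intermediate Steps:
u(D) = 2*D*(-155 + D) (u(D) = (2*D)*(-155 + D) = 2*D*(-155 + D))
645/(-33082) + u(-86)/38303 = 645/(-33082) + (2*(-86)*(-155 - 86))/38303 = 645*(-1/33082) + (2*(-86)*(-241))*(1/38303) = -645/33082 + 41452*(1/38303) = -645/33082 + 41452/38303 = 1346609629/1267139846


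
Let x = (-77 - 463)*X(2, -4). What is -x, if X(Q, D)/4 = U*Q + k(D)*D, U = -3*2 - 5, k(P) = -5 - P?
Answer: -38880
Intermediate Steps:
U = -11 (U = -6 - 5 = -11)
X(Q, D) = -44*Q + 4*D*(-5 - D) (X(Q, D) = 4*(-11*Q + (-5 - D)*D) = 4*(-11*Q + D*(-5 - D)) = -44*Q + 4*D*(-5 - D))
x = 38880 (x = (-77 - 463)*(-44*2 - 4*(-4)*(5 - 4)) = -540*(-88 - 4*(-4)*1) = -540*(-88 + 16) = -540*(-72) = 38880)
-x = -1*38880 = -38880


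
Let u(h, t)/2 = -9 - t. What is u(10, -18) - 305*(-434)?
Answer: 132388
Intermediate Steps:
u(h, t) = -18 - 2*t (u(h, t) = 2*(-9 - t) = -18 - 2*t)
u(10, -18) - 305*(-434) = (-18 - 2*(-18)) - 305*(-434) = (-18 + 36) + 132370 = 18 + 132370 = 132388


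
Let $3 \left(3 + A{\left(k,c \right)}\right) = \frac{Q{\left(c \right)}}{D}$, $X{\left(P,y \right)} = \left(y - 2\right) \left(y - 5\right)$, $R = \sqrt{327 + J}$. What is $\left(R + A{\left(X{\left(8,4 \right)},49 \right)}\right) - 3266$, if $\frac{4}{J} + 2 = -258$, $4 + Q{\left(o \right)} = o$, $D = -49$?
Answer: $- \frac{160196}{49} + \frac{\sqrt{1381510}}{65} \approx -3251.2$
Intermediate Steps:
$Q{\left(o \right)} = -4 + o$
$J = - \frac{1}{65}$ ($J = \frac{4}{-2 - 258} = \frac{4}{-260} = 4 \left(- \frac{1}{260}\right) = - \frac{1}{65} \approx -0.015385$)
$R = \frac{\sqrt{1381510}}{65}$ ($R = \sqrt{327 - \frac{1}{65}} = \sqrt{\frac{21254}{65}} = \frac{\sqrt{1381510}}{65} \approx 18.083$)
$X{\left(P,y \right)} = \left(-5 + y\right) \left(-2 + y\right)$ ($X{\left(P,y \right)} = \left(-2 + y\right) \left(-5 + y\right) = \left(-5 + y\right) \left(-2 + y\right)$)
$A{\left(k,c \right)} = - \frac{437}{147} - \frac{c}{147}$ ($A{\left(k,c \right)} = -3 + \frac{\left(-4 + c\right) \frac{1}{-49}}{3} = -3 + \frac{\left(-4 + c\right) \left(- \frac{1}{49}\right)}{3} = -3 + \frac{\frac{4}{49} - \frac{c}{49}}{3} = -3 - \left(- \frac{4}{147} + \frac{c}{147}\right) = - \frac{437}{147} - \frac{c}{147}$)
$\left(R + A{\left(X{\left(8,4 \right)},49 \right)}\right) - 3266 = \left(\frac{\sqrt{1381510}}{65} - \frac{162}{49}\right) - 3266 = \left(- \frac{162}{49} + \frac{\sqrt{1381510}}{65}\right) - 3266 = - \frac{160196}{49} + \frac{\sqrt{1381510}}{65}$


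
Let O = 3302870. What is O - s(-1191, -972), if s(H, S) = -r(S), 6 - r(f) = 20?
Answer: 3302856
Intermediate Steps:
r(f) = -14 (r(f) = 6 - 1*20 = 6 - 20 = -14)
s(H, S) = 14 (s(H, S) = -1*(-14) = 14)
O - s(-1191, -972) = 3302870 - 1*14 = 3302870 - 14 = 3302856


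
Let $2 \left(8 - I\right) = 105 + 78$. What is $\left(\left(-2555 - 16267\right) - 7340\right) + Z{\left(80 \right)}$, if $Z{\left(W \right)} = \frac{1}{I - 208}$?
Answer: $- \frac{15252448}{583} \approx -26162.0$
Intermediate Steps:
$I = - \frac{167}{2}$ ($I = 8 - \frac{105 + 78}{2} = 8 - \frac{183}{2} = - \frac{167}{2} \approx -83.5$)
$Z{\left(W \right)} = - \frac{2}{583}$ ($Z{\left(W \right)} = \frac{1}{- \frac{167}{2} - 208} = \frac{1}{- \frac{583}{2}} = - \frac{2}{583}$)
$\left(\left(-2555 - 16267\right) - 7340\right) + Z{\left(80 \right)} = \left(\left(-2555 - 16267\right) - 7340\right) - \frac{2}{583} = \left(-18822 - 7340\right) - \frac{2}{583} = -26162 - \frac{2}{583} = - \frac{15252448}{583}$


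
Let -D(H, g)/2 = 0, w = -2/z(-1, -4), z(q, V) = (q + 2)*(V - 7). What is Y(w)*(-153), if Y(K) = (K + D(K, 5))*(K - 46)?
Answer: 154224/121 ≈ 1274.6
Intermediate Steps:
z(q, V) = (-7 + V)*(2 + q) (z(q, V) = (2 + q)*(-7 + V) = (-7 + V)*(2 + q))
w = 2/11 (w = -2/(-14 - 7*(-1) + 2*(-4) - 4*(-1)) = -2/(-14 + 7 - 8 + 4) = -2/(-11) = -2*(-1/11) = 2/11 ≈ 0.18182)
D(H, g) = 0 (D(H, g) = -2*0 = 0)
Y(K) = K*(-46 + K) (Y(K) = (K + 0)*(K - 46) = K*(-46 + K))
Y(w)*(-153) = (2*(-46 + 2/11)/11)*(-153) = ((2/11)*(-504/11))*(-153) = -1008/121*(-153) = 154224/121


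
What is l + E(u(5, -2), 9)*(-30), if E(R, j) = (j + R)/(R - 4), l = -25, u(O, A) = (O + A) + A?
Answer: 75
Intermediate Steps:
u(O, A) = O + 2*A (u(O, A) = (A + O) + A = O + 2*A)
E(R, j) = (R + j)/(-4 + R)
l + E(u(5, -2), 9)*(-30) = -25 + (((5 + 2*(-2)) + 9)/(-4 + (5 + 2*(-2))))*(-30) = -25 + (((5 - 4) + 9)/(-4 + (5 - 4)))*(-30) = -25 + ((1 + 9)/(-4 + 1))*(-30) = -25 + (10/(-3))*(-30) = -25 - ⅓*10*(-30) = -25 - 10/3*(-30) = -25 + 100 = 75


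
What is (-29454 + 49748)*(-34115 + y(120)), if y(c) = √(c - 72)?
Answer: -692329810 + 81176*√3 ≈ -6.9219e+8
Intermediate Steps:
y(c) = √(-72 + c)
(-29454 + 49748)*(-34115 + y(120)) = (-29454 + 49748)*(-34115 + √(-72 + 120)) = 20294*(-34115 + √48) = 20294*(-34115 + 4*√3) = -692329810 + 81176*√3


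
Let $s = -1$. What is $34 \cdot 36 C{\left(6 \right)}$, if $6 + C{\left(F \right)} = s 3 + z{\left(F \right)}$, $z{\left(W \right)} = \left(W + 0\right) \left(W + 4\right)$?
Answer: $62424$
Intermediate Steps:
$z{\left(W \right)} = W \left(4 + W\right)$
$C{\left(F \right)} = -9 + F \left(4 + F\right)$ ($C{\left(F \right)} = -6 + \left(\left(-1\right) 3 + F \left(4 + F\right)\right) = -6 + \left(-3 + F \left(4 + F\right)\right) = -9 + F \left(4 + F\right)$)
$34 \cdot 36 C{\left(6 \right)} = 34 \cdot 36 \left(-9 + 6 \left(4 + 6\right)\right) = 1224 \left(-9 + 6 \cdot 10\right) = 1224 \left(-9 + 60\right) = 1224 \cdot 51 = 62424$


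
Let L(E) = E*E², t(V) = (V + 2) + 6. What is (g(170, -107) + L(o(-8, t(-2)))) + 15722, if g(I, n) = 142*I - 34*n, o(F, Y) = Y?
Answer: 43716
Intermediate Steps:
t(V) = 8 + V (t(V) = (2 + V) + 6 = 8 + V)
L(E) = E³
g(I, n) = -34*n + 142*I
(g(170, -107) + L(o(-8, t(-2)))) + 15722 = ((-34*(-107) + 142*170) + (8 - 2)³) + 15722 = ((3638 + 24140) + 6³) + 15722 = (27778 + 216) + 15722 = 27994 + 15722 = 43716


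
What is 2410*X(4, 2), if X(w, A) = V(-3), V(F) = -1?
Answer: -2410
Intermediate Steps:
X(w, A) = -1
2410*X(4, 2) = 2410*(-1) = -2410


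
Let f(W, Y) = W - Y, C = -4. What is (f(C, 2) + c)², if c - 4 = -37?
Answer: 1521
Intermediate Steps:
c = -33 (c = 4 - 37 = -33)
(f(C, 2) + c)² = ((-4 - 1*2) - 33)² = ((-4 - 2) - 33)² = (-6 - 33)² = (-39)² = 1521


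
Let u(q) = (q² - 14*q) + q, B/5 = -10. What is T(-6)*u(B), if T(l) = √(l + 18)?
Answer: 6300*√3 ≈ 10912.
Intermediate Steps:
B = -50 (B = 5*(-10) = -50)
u(q) = q² - 13*q
T(l) = √(18 + l)
T(-6)*u(B) = √(18 - 6)*(-50*(-13 - 50)) = √12*(-50*(-63)) = (2*√3)*3150 = 6300*√3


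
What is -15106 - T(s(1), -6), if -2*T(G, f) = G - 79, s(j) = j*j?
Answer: -15145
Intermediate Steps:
s(j) = j²
T(G, f) = 79/2 - G/2 (T(G, f) = -(G - 79)/2 = -(-79 + G)/2 = 79/2 - G/2)
-15106 - T(s(1), -6) = -15106 - (79/2 - ½*1²) = -15106 - (79/2 - ½*1) = -15106 - (79/2 - ½) = -15106 - 1*39 = -15106 - 39 = -15145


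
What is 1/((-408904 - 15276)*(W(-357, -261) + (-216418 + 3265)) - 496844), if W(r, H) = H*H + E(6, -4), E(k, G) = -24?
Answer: 1/61529357236 ≈ 1.6252e-11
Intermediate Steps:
W(r, H) = -24 + H² (W(r, H) = H*H - 24 = H² - 24 = -24 + H²)
1/((-408904 - 15276)*(W(-357, -261) + (-216418 + 3265)) - 496844) = 1/((-408904 - 15276)*((-24 + (-261)²) + (-216418 + 3265)) - 496844) = 1/(-424180*((-24 + 68121) - 213153) - 496844) = 1/(-424180*(68097 - 213153) - 496844) = 1/(-424180*(-145056) - 496844) = 1/(61529854080 - 496844) = 1/61529357236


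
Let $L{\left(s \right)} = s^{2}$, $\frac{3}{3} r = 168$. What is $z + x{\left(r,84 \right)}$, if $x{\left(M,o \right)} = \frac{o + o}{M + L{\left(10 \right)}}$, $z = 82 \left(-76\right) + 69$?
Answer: $- \frac{412879}{67} \approx -6162.4$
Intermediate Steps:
$r = 168$
$z = -6163$ ($z = -6232 + 69 = -6163$)
$x{\left(M,o \right)} = \frac{2 o}{100 + M}$ ($x{\left(M,o \right)} = \frac{o + o}{M + 10^{2}} = \frac{2 o}{M + 100} = \frac{2 o}{100 + M}$)
$z + x{\left(r,84 \right)} = -6163 + 2 \cdot 84 \frac{1}{100 + 168} = -6163 + 2 \cdot 84 \cdot \frac{1}{268} = -6163 + \frac{42}{67} = - \frac{412879}{67}$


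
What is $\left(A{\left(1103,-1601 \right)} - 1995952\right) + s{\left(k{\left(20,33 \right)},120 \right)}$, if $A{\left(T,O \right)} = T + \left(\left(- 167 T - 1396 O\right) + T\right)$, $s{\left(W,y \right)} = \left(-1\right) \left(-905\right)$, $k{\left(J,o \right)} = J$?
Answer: $57954$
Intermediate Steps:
$s{\left(W,y \right)} = 905$
$A{\left(T,O \right)} = - 1396 O - 165 T$ ($A{\left(T,O \right)} = T + \left(\left(- 1396 O - 167 T\right) + T\right) = T - \left(166 T + 1396 O\right) = - 1396 O - 165 T$)
$\left(A{\left(1103,-1601 \right)} - 1995952\right) + s{\left(k{\left(20,33 \right)},120 \right)} = \left(\left(\left(-1396\right) \left(-1601\right) - 181995\right) - 1995952\right) + 905 = \left(\left(2234996 - 181995\right) - 1995952\right) + 905 = \left(2053001 - 1995952\right) + 905 = 57049 + 905 = 57954$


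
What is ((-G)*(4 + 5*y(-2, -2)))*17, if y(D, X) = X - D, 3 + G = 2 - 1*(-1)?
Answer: 0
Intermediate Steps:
G = 0 (G = -3 + (2 - 1*(-1)) = -3 + (2 + 1) = -3 + 3 = 0)
((-G)*(4 + 5*y(-2, -2)))*17 = ((-1*0)*(4 + 5*(-2 - 1*(-2))))*17 = (0*(4 + 5*(-2 + 2)))*17 = (0*(4 + 5*0))*17 = (0*(4 + 0))*17 = (0*4)*17 = 0*17 = 0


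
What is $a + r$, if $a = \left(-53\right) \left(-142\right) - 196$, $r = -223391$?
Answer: $-216061$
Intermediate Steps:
$a = 7330$ ($a = 7526 - 196 = 7330$)
$a + r = 7330 - 223391 = -216061$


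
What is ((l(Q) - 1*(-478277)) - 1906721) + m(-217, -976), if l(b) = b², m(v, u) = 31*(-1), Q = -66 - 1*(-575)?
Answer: -1169394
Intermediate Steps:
Q = 509 (Q = -66 + 575 = 509)
m(v, u) = -31
((l(Q) - 1*(-478277)) - 1906721) + m(-217, -976) = ((509² - 1*(-478277)) - 1906721) - 31 = ((259081 + 478277) - 1906721) - 31 = (737358 - 1906721) - 31 = -1169363 - 31 = -1169394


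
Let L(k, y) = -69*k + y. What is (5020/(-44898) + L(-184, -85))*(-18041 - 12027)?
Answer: -8512305794372/22449 ≈ -3.7918e+8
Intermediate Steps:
L(k, y) = y - 69*k
(5020/(-44898) + L(-184, -85))*(-18041 - 12027) = (5020/(-44898) + (-85 - 69*(-184)))*(-18041 - 12027) = (5020*(-1/44898) + (-85 + 12696))*(-30068) = (-2510/22449 + 12611)*(-30068) = (283101829/22449)*(-30068) = -8512305794372/22449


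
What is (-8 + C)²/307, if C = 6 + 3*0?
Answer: 4/307 ≈ 0.013029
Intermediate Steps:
C = 6 (C = 6 + 0 = 6)
(-8 + C)²/307 = (-8 + 6)²/307 = (-2)²*(1/307) = 4*(1/307) = 4/307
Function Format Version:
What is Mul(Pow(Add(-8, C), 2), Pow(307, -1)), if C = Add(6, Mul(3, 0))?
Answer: Rational(4, 307) ≈ 0.013029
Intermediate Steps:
C = 6 (C = Add(6, 0) = 6)
Mul(Pow(Add(-8, C), 2), Pow(307, -1)) = Mul(Pow(Add(-8, 6), 2), Pow(307, -1)) = Mul(Pow(-2, 2), Rational(1, 307)) = Mul(4, Rational(1, 307)) = Rational(4, 307)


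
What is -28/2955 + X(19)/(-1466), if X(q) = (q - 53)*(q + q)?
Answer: 1888406/2166015 ≈ 0.87183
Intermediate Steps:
X(q) = 2*q*(-53 + q) (X(q) = (-53 + q)*(2*q) = 2*q*(-53 + q))
-28/2955 + X(19)/(-1466) = -28/2955 + (2*19*(-53 + 19))/(-1466) = -28*1/2955 + (2*19*(-34))*(-1/1466) = -28/2955 - 1292*(-1/1466) = -28/2955 + 646/733 = 1888406/2166015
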